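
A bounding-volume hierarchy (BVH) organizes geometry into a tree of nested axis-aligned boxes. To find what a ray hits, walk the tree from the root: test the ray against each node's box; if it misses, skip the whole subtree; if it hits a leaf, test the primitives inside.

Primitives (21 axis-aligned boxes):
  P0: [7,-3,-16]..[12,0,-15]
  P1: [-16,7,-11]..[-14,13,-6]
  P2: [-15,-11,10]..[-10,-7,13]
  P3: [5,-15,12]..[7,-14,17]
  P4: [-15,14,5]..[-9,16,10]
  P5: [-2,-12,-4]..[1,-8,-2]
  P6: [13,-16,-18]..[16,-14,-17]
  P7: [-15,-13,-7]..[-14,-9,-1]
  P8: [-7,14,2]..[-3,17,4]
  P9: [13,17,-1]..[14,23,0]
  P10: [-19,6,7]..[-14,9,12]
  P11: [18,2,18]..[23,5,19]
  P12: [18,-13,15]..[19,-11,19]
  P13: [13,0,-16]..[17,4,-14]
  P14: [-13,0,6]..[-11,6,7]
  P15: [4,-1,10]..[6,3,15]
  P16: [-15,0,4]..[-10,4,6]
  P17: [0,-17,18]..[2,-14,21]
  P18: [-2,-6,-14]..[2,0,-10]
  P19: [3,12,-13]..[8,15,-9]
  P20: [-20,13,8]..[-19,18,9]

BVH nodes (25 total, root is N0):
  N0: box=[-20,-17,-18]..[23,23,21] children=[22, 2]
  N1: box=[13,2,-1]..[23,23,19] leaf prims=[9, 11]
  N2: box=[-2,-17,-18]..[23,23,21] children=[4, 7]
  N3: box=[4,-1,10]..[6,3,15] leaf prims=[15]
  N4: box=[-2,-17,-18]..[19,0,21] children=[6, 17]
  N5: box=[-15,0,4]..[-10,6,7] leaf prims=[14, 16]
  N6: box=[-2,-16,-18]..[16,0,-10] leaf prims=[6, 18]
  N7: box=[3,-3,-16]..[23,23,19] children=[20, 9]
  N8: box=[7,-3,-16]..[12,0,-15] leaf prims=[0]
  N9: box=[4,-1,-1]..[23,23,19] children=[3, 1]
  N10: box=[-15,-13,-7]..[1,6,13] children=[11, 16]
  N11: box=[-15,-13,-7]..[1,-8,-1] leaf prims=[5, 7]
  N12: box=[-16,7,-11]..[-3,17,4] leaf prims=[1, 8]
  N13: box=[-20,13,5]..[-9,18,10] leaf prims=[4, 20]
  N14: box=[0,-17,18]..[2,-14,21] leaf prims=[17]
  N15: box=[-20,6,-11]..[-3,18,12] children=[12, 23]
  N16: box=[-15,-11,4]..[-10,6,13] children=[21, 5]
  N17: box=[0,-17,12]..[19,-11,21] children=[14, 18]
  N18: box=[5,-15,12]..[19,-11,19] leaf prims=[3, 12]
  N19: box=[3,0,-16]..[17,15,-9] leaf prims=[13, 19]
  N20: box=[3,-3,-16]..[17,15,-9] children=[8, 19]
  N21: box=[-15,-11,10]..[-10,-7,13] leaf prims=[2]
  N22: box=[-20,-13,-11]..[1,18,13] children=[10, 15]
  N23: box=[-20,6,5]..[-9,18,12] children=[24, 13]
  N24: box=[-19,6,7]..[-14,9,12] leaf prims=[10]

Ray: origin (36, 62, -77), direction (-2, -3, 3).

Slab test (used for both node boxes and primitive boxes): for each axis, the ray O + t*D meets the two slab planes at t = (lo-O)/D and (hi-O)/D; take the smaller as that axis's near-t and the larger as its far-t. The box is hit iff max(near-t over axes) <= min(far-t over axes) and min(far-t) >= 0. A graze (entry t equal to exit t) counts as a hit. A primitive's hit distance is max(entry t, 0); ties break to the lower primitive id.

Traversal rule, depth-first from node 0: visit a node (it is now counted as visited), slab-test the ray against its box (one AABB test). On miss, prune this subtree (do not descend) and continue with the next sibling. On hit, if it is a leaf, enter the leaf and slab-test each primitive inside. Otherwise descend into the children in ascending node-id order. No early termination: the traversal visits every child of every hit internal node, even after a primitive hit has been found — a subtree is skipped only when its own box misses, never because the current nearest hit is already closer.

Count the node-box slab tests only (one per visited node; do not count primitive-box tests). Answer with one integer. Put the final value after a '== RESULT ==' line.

Walk:
N0 x:[13/2,28] y:[13,79/3] z:[59/3,98/3] -> hit [59/3,79/3], descend [2, 22]
  N2 x:[13/2,19] y:[13,79/3] z:[59/3,98/3] -> miss, prune
  N22 x:[35/2,28] y:[44/3,25] z:[22,30] -> hit [22,25], descend [10, 15]
    N10 x:[35/2,51/2] y:[56/3,25] z:[70/3,30] -> hit [70/3,25], descend [11, 16]
      N11 x:[35/2,51/2] y:[70/3,25] z:[70/3,76/3] -> hit [70/3,25] leaf, test {P5(miss), P7@t=25}
      N16 x:[23,51/2] y:[56/3,73/3] z:[27,30] -> miss, prune
    N15 x:[39/2,28] y:[44/3,56/3] z:[22,89/3] -> miss, prune

7 AABB tests over nodes [0, 2, 22, 10, 11, 16, 15]; 1 leaf entered; closest P7.

== RESULT ==
7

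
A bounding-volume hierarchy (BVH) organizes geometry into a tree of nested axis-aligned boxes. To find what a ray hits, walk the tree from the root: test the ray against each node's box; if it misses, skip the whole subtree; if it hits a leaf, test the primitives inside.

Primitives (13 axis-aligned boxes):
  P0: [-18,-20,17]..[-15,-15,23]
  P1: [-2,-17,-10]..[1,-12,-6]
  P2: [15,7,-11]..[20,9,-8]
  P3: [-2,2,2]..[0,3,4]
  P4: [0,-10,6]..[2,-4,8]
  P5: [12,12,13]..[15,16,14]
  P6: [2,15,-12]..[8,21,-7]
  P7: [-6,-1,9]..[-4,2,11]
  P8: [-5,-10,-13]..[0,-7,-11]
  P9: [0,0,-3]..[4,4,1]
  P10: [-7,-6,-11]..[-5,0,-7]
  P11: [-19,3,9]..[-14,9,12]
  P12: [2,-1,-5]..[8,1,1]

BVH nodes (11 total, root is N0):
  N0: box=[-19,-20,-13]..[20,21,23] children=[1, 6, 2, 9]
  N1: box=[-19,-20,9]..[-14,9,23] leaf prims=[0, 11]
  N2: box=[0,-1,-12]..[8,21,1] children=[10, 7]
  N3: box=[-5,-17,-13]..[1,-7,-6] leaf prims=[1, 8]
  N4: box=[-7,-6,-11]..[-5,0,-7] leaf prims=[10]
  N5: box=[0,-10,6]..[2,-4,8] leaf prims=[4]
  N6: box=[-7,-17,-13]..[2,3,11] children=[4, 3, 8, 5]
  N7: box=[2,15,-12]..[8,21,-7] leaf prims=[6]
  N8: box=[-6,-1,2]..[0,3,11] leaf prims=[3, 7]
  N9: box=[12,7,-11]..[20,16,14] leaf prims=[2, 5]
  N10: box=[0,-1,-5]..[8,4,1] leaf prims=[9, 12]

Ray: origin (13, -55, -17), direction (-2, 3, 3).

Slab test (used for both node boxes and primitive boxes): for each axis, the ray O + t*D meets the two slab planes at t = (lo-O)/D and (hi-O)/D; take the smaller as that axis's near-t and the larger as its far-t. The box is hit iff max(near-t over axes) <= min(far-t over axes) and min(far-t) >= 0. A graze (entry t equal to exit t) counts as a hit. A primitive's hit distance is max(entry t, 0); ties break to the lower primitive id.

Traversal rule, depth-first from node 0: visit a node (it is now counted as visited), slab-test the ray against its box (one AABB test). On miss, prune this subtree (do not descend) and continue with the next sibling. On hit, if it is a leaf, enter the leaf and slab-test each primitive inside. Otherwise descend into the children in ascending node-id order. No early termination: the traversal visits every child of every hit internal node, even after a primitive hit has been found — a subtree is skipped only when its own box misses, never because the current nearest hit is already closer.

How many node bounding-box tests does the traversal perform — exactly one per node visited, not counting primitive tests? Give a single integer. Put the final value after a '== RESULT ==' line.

Walk:
N0 x:[-7/2,16] y:[35/3,76/3] z:[4/3,40/3] -> hit [35/3,40/3], descend [1, 2, 6, 9]
  N1 x:[27/2,16] y:[35/3,64/3] z:[26/3,40/3] -> miss, prune
  N2 x:[5/2,13/2] y:[18,76/3] z:[5/3,6] -> miss, prune
  N6 x:[11/2,10] y:[38/3,58/3] z:[4/3,28/3] -> miss, prune
  N9 x:[-7/2,1/2] y:[62/3,71/3] z:[2,31/3] -> miss, prune

Summary -> nodes [0, 1, 2, 6, 9]; box-tests=5; leaf-entries=0; first=miss

== RESULT ==
5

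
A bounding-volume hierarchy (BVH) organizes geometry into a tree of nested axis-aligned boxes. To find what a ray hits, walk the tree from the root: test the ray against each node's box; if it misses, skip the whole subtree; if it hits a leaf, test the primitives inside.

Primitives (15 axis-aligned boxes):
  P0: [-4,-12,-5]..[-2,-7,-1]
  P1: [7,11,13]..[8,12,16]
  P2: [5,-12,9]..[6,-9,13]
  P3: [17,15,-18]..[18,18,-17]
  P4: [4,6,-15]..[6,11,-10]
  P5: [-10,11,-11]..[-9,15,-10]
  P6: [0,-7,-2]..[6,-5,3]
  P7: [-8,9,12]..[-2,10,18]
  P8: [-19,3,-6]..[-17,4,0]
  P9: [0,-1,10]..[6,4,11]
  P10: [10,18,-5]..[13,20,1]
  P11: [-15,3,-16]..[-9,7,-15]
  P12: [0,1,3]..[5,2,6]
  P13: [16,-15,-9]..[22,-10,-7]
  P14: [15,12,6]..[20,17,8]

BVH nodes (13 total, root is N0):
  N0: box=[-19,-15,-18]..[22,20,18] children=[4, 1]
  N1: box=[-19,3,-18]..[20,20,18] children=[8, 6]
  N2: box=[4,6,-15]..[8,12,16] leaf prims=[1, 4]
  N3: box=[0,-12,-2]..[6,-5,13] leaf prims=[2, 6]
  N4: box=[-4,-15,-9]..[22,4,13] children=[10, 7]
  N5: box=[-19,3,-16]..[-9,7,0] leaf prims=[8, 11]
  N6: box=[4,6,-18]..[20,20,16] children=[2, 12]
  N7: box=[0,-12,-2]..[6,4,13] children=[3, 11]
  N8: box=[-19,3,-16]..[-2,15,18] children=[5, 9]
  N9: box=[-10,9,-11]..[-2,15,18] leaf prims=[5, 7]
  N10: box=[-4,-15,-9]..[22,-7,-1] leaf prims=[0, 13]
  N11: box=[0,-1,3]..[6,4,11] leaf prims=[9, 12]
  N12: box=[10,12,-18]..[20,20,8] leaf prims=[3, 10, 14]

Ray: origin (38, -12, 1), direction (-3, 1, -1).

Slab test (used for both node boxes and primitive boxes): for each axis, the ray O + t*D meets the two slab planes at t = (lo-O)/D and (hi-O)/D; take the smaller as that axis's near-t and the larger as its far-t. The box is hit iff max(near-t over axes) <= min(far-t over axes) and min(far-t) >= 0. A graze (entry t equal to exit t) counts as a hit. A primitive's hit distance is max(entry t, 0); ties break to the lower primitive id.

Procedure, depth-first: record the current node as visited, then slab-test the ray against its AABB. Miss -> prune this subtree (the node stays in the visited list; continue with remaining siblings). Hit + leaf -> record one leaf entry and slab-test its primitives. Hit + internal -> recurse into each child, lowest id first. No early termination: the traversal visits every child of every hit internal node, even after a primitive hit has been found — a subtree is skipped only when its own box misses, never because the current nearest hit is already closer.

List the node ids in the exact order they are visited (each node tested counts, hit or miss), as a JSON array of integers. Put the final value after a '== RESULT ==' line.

Trace the traversal:
N0 x:[16/3,19] y:[-3,32] z:[-17,19] -> hit [16/3,19], descend [1, 4]
  N1 x:[6,19] y:[15,32] z:[-17,19] -> hit [15,19], descend [6, 8]
    N6 x:[6,34/3] y:[18,32] z:[-15,19] -> miss, prune
    N8 x:[40/3,19] y:[15,27] z:[-17,17] -> hit [15,17], descend [5, 9]
      N5 x:[47/3,19] y:[15,19] z:[1,17] -> hit [47/3,17] leaf, test {P8(miss), P11@t=16}
      N9 x:[40/3,16] y:[21,27] z:[-17,12] -> miss, prune
  N4 x:[16/3,14] y:[-3,16] z:[-12,10] -> hit [16/3,10], descend [7, 10]
    N7 x:[32/3,38/3] y:[0,16] z:[-12,3] -> miss, prune
    N10 x:[16/3,14] y:[-3,5] z:[2,10] -> miss, prune

Summary -> nodes [0, 1, 6, 8, 5, 9, 4, 7, 10]; box-tests=9; leaf-entries=1; first=P11

== RESULT ==
[0, 1, 6, 8, 5, 9, 4, 7, 10]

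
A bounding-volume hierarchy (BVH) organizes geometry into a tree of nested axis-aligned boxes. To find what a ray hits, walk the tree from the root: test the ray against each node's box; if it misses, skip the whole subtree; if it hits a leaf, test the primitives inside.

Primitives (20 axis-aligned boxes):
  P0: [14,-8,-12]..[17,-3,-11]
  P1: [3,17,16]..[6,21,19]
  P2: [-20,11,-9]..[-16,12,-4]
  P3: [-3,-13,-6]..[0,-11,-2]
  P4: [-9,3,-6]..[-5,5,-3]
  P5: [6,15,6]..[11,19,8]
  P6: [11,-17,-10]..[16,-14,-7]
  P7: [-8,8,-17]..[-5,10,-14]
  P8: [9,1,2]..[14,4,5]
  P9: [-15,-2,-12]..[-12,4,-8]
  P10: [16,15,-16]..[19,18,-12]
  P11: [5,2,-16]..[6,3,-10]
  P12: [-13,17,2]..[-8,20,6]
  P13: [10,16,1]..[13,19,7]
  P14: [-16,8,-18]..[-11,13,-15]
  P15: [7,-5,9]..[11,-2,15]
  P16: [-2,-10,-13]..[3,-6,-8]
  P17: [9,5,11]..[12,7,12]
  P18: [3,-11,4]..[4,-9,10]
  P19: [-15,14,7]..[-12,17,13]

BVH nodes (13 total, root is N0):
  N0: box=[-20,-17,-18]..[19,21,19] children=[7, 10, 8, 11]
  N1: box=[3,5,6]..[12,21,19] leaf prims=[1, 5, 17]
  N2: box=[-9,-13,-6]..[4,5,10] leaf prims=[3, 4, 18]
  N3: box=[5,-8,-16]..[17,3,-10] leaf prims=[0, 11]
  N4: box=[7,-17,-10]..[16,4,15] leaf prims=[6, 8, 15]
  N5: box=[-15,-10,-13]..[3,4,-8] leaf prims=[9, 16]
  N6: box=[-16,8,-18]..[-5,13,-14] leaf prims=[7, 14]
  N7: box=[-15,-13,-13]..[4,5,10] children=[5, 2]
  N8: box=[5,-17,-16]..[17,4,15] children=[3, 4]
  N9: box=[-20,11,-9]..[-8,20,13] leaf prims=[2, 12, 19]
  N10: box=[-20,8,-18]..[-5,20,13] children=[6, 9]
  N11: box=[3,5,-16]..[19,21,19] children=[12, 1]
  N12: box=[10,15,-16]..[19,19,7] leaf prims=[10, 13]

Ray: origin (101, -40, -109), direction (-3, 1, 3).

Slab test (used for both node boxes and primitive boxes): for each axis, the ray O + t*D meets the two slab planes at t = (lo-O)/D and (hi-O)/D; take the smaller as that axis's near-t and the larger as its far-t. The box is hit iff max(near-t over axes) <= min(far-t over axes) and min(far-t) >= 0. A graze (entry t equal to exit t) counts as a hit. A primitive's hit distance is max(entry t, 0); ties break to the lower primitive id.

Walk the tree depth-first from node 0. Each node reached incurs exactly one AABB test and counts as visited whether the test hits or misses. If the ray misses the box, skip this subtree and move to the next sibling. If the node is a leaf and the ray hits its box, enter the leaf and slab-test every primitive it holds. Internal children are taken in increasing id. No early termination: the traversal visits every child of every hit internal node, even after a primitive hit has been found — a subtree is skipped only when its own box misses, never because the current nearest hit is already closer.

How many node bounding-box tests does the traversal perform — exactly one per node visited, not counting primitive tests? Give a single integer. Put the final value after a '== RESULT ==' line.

Trace the traversal:
N0 x:[82/3,121/3] y:[23,61] z:[91/3,128/3] -> hit [91/3,121/3], descend [7, 8, 10, 11]
  N7 x:[97/3,116/3] y:[27,45] z:[32,119/3] -> hit [97/3,116/3], descend [2, 5]
    N2 x:[97/3,110/3] y:[27,45] z:[103/3,119/3] -> hit [103/3,110/3] leaf, test {P3(miss), P4(miss), P18(miss)}
    N5 x:[98/3,116/3] y:[30,44] z:[32,101/3] -> hit [98/3,101/3] leaf, test {P9(miss), P16@t=98/3}
  N8 x:[28,32] y:[23,44] z:[31,124/3] -> hit [31,32], descend [3, 4]
    N3 x:[28,32] y:[32,43] z:[31,33] -> hit [32,32] leaf, test {P0(miss), P11(miss)}
    N4 x:[85/3,94/3] y:[23,44] z:[33,124/3] -> miss, prune
  N10 x:[106/3,121/3] y:[48,60] z:[91/3,122/3] -> miss, prune
  N11 x:[82/3,98/3] y:[45,61] z:[31,128/3] -> miss, prune

9 AABB tests over nodes [0, 7, 2, 5, 8, 3, 4, 10, 11]; 3 leaves entered; closest P16.

== RESULT ==
9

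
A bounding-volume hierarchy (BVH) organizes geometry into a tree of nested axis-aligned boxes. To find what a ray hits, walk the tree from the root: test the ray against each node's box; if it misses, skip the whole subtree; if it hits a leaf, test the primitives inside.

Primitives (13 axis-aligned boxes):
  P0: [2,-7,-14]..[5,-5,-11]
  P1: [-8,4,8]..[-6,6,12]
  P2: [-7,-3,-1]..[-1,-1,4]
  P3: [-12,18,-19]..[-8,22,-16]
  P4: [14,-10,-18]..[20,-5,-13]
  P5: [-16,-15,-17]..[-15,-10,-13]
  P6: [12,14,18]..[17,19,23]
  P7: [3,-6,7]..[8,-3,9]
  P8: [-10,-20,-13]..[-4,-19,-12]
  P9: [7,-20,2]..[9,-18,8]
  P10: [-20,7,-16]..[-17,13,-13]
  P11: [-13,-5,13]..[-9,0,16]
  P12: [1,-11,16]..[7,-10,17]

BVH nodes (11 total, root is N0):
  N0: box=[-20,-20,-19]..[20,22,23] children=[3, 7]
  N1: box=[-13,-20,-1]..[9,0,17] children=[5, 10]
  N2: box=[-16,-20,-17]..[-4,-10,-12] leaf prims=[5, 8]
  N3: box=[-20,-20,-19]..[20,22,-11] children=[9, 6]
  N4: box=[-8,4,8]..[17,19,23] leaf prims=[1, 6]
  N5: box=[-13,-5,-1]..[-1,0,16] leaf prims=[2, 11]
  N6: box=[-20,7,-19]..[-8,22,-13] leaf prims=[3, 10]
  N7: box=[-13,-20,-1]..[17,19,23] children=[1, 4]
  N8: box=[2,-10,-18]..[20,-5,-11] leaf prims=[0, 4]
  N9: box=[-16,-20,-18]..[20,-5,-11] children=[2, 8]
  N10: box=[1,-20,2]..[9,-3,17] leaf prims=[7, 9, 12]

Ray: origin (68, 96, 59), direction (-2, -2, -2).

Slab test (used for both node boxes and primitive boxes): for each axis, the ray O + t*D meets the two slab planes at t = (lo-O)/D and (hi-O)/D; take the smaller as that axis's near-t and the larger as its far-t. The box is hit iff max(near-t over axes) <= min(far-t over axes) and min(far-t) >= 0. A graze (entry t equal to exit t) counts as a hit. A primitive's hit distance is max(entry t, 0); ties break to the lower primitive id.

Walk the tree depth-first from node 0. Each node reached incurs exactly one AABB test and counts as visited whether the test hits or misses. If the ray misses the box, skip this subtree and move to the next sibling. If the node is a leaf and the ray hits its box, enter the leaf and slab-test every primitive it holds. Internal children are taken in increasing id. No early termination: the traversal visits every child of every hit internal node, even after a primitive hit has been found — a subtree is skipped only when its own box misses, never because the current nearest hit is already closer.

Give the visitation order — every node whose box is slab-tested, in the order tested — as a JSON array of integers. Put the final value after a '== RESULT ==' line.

Walk:
N0 x:[24,44] y:[37,58] z:[18,39] -> hit [37,39], descend [3, 7]
  N3 x:[24,44] y:[37,58] z:[35,39] -> hit [37,39], descend [6, 9]
    N6 x:[38,44] y:[37,89/2] z:[36,39] -> hit [38,39] leaf, test {P3@t=38, P10(miss)}
    N9 x:[24,42] y:[101/2,58] z:[35,77/2] -> miss, prune
  N7 x:[51/2,81/2] y:[77/2,58] z:[18,30] -> miss, prune

Visited [0, 3, 6, 9, 7]. Tests: 5 box, 1 leaf. Nearest: P3.

== RESULT ==
[0, 3, 6, 9, 7]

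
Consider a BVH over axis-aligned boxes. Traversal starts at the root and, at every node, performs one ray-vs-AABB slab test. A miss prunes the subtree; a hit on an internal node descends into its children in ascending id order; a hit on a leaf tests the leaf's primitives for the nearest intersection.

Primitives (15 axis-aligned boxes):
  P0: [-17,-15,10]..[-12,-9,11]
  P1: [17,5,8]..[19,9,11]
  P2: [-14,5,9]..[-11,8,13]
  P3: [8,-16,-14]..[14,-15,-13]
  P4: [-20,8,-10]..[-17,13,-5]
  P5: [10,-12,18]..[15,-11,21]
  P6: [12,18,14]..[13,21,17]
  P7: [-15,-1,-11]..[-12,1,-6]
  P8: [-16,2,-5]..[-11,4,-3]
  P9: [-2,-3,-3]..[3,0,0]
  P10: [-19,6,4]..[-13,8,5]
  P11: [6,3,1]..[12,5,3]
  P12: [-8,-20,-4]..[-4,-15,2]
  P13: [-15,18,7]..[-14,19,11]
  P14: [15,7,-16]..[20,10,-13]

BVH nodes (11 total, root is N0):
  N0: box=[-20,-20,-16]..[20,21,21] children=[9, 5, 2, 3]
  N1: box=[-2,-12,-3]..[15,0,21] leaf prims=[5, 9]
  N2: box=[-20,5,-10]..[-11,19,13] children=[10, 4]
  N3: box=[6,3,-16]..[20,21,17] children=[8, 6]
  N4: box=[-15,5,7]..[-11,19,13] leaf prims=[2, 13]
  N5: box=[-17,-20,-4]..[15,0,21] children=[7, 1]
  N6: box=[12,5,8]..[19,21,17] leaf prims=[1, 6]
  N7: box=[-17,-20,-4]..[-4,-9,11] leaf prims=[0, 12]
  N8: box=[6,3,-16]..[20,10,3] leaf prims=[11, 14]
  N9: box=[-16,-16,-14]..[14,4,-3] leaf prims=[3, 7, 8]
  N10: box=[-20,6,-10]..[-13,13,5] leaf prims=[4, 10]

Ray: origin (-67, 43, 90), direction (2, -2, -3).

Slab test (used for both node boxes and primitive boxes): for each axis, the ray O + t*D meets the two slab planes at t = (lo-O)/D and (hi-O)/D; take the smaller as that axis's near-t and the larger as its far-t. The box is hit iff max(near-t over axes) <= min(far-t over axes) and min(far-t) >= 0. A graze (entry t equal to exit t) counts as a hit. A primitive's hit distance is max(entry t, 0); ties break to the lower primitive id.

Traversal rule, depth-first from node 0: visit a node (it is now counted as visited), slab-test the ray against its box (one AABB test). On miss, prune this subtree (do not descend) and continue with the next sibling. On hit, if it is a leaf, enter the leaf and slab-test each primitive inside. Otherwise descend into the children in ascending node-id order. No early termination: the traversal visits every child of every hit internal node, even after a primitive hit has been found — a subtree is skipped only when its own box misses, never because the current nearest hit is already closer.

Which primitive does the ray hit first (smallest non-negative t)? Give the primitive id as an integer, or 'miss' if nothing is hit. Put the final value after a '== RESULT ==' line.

Trace the traversal:
N0 x:[47/2,87/2] y:[11,63/2] z:[23,106/3] -> hit [47/2,63/2], descend [2, 3, 5, 9]
  N2 x:[47/2,28] y:[12,19] z:[77/3,100/3] -> miss, prune
  N3 x:[73/2,87/2] y:[11,20] z:[73/3,106/3] -> miss, prune
  N5 x:[25,41] y:[43/2,63/2] z:[23,94/3] -> hit [25,94/3], descend [1, 7]
    N1 x:[65/2,41] y:[43/2,55/2] z:[23,31] -> miss, prune
    N7 x:[25,63/2] y:[26,63/2] z:[79/3,94/3] -> hit [79/3,94/3] leaf, test {P0@t=79/3, P12@t=59/2}
  N9 x:[51/2,81/2] y:[39/2,59/2] z:[31,104/3] -> miss, prune

Visited [0, 2, 3, 5, 1, 7, 9]. Tests: 7 box, 1 leaf. Nearest: P0.

== RESULT ==
0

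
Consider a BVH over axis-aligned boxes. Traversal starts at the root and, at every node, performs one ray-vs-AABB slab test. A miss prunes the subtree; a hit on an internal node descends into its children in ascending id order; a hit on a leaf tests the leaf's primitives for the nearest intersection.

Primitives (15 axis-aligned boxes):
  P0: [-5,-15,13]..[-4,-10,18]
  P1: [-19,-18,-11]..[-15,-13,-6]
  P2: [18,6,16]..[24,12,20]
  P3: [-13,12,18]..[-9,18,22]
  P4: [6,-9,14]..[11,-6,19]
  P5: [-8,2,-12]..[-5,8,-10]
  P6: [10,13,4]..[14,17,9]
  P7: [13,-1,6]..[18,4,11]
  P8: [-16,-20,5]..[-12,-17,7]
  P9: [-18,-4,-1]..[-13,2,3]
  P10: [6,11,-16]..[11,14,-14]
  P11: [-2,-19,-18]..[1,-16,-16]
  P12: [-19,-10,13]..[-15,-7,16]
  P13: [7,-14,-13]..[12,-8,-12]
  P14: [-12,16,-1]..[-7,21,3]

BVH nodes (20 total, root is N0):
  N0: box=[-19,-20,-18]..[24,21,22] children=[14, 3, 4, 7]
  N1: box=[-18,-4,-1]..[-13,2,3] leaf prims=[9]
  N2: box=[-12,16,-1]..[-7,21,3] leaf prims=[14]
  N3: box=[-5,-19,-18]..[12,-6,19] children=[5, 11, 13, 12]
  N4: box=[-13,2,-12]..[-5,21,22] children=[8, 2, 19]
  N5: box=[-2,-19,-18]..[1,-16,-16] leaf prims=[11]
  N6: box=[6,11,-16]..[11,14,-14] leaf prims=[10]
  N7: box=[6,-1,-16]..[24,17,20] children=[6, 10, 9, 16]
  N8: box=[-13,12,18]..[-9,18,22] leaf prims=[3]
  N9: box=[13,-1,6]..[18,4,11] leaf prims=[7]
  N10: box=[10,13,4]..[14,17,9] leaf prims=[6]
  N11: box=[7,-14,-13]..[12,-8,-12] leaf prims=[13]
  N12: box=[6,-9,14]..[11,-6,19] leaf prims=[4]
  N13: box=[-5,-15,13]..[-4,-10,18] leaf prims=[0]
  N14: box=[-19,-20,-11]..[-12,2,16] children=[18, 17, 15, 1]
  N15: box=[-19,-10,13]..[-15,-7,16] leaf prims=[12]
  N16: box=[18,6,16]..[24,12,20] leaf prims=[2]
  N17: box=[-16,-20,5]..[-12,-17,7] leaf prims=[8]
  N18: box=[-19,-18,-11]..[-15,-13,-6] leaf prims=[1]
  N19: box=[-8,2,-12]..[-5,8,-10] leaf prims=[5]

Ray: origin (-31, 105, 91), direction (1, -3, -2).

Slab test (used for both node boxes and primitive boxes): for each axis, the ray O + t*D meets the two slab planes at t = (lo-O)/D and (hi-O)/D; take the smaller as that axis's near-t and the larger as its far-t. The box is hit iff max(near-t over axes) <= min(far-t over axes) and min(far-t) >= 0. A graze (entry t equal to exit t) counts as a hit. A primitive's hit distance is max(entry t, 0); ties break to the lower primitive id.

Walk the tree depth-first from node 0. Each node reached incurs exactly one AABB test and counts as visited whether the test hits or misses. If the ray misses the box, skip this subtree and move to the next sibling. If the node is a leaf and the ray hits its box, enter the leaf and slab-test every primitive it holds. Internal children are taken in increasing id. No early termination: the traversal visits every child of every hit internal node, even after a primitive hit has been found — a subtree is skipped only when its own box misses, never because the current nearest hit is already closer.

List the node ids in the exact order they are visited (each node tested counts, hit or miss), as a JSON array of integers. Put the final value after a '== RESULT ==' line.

Trace the traversal:
N0 x:[12,55] y:[28,125/3] z:[69/2,109/2] -> hit [69/2,125/3], descend [3, 4, 7, 14]
  N3 x:[26,43] y:[37,124/3] z:[36,109/2] -> hit [37,124/3], descend [5, 11, 12, 13]
    N5 x:[29,32] y:[121/3,124/3] z:[107/2,109/2] -> miss, prune
    N11 x:[38,43] y:[113/3,119/3] z:[103/2,52] -> miss, prune
    N12 x:[37,42] y:[37,38] z:[36,77/2] -> hit [37,38] leaf, test {P4@t=37}
    N13 x:[26,27] y:[115/3,40] z:[73/2,39] -> miss, prune
  N4 x:[18,26] y:[28,103/3] z:[69/2,103/2] -> miss, prune
  N7 x:[37,55] y:[88/3,106/3] z:[71/2,107/2] -> miss, prune
  N14 x:[12,19] y:[103/3,125/3] z:[75/2,51] -> miss, prune

Visited [0, 3, 5, 11, 12, 13, 4, 7, 14]. Tests: 9 box, 1 leaf. Nearest: P4.

== RESULT ==
[0, 3, 5, 11, 12, 13, 4, 7, 14]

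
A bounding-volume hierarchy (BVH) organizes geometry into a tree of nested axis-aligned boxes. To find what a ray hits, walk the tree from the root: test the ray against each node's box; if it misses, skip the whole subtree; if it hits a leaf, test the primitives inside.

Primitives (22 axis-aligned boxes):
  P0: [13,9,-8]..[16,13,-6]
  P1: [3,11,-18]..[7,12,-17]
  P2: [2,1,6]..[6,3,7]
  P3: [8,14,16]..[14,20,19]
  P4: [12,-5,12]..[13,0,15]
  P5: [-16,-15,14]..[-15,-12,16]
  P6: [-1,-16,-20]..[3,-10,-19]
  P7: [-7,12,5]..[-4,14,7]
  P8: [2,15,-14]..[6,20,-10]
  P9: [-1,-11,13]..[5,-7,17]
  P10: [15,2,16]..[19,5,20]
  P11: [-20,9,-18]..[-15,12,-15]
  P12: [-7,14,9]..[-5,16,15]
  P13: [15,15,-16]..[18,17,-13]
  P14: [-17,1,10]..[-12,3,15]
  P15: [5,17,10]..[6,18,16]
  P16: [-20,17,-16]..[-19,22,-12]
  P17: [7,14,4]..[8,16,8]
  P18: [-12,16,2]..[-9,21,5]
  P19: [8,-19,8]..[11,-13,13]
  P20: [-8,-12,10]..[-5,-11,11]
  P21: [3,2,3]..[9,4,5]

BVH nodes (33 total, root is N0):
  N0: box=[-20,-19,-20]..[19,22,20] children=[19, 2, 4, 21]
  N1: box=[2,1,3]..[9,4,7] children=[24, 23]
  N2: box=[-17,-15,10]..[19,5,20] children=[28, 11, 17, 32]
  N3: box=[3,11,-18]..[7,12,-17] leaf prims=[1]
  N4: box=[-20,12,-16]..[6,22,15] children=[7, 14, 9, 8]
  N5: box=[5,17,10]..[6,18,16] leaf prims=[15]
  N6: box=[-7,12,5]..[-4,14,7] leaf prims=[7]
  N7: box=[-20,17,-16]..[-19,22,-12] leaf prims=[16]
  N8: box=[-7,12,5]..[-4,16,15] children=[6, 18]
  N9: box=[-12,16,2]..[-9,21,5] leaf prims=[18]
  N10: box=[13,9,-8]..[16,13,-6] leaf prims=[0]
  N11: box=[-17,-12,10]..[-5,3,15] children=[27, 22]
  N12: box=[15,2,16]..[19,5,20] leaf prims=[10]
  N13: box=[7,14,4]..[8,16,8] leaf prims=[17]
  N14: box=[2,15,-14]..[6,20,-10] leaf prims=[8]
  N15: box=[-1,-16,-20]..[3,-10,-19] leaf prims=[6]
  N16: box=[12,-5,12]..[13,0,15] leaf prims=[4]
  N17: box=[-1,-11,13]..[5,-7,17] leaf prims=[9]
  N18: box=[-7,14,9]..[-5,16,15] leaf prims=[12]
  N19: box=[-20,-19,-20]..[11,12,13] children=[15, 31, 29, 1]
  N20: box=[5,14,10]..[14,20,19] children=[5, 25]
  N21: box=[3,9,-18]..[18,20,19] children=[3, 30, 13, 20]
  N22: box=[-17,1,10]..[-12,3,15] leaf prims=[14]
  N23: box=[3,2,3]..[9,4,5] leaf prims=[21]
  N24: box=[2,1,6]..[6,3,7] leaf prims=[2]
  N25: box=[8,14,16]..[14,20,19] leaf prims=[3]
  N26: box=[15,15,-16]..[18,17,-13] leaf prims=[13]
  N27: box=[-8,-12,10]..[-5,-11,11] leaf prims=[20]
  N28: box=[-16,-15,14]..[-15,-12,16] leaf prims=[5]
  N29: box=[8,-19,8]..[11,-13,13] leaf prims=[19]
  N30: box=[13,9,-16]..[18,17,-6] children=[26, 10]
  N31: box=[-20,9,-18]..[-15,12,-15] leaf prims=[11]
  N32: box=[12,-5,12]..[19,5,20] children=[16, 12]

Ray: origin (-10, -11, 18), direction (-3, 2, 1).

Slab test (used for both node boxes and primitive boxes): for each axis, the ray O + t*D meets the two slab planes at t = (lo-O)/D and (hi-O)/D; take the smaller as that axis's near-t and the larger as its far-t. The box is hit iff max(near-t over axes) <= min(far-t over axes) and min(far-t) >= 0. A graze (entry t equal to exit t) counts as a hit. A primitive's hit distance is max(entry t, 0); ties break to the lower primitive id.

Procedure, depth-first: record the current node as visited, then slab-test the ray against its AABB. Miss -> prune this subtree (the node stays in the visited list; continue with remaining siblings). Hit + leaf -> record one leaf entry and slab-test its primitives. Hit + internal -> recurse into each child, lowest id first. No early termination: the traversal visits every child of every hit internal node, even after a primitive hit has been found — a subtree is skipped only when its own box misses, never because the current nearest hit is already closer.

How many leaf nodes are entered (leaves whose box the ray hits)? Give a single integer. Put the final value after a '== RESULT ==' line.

Traverse from the root:
N0 x:[-29/3,10/3] y:[-4,33/2] z:[-38,2] -> hit [-4,2], descend [2, 4, 19, 21]
  N2 x:[-29/3,7/3] y:[-2,8] z:[-8,2] -> hit [-2,2], descend [11, 17, 28, 32]
    N11 x:[-5/3,7/3] y:[-1/2,7] z:[-8,-3] -> miss, prune
    N17 x:[-5,-3] y:[0,2] z:[-5,-1] -> miss, prune
    N28 x:[5/3,2] y:[-2,-1/2] z:[-4,-2] -> miss, prune
    N32 x:[-29/3,-22/3] y:[3,8] z:[-6,2] -> miss, prune
  N4 x:[-16/3,10/3] y:[23/2,33/2] z:[-34,-3] -> miss, prune
  N19 x:[-7,10/3] y:[-4,23/2] z:[-38,-5] -> miss, prune
  N21 x:[-28/3,-13/3] y:[10,31/2] z:[-36,1] -> miss, prune

Visited [0, 2, 11, 17, 28, 32, 4, 19, 21]. Tests: 9 box, 0 leaf. Nearest: miss.

== RESULT ==
0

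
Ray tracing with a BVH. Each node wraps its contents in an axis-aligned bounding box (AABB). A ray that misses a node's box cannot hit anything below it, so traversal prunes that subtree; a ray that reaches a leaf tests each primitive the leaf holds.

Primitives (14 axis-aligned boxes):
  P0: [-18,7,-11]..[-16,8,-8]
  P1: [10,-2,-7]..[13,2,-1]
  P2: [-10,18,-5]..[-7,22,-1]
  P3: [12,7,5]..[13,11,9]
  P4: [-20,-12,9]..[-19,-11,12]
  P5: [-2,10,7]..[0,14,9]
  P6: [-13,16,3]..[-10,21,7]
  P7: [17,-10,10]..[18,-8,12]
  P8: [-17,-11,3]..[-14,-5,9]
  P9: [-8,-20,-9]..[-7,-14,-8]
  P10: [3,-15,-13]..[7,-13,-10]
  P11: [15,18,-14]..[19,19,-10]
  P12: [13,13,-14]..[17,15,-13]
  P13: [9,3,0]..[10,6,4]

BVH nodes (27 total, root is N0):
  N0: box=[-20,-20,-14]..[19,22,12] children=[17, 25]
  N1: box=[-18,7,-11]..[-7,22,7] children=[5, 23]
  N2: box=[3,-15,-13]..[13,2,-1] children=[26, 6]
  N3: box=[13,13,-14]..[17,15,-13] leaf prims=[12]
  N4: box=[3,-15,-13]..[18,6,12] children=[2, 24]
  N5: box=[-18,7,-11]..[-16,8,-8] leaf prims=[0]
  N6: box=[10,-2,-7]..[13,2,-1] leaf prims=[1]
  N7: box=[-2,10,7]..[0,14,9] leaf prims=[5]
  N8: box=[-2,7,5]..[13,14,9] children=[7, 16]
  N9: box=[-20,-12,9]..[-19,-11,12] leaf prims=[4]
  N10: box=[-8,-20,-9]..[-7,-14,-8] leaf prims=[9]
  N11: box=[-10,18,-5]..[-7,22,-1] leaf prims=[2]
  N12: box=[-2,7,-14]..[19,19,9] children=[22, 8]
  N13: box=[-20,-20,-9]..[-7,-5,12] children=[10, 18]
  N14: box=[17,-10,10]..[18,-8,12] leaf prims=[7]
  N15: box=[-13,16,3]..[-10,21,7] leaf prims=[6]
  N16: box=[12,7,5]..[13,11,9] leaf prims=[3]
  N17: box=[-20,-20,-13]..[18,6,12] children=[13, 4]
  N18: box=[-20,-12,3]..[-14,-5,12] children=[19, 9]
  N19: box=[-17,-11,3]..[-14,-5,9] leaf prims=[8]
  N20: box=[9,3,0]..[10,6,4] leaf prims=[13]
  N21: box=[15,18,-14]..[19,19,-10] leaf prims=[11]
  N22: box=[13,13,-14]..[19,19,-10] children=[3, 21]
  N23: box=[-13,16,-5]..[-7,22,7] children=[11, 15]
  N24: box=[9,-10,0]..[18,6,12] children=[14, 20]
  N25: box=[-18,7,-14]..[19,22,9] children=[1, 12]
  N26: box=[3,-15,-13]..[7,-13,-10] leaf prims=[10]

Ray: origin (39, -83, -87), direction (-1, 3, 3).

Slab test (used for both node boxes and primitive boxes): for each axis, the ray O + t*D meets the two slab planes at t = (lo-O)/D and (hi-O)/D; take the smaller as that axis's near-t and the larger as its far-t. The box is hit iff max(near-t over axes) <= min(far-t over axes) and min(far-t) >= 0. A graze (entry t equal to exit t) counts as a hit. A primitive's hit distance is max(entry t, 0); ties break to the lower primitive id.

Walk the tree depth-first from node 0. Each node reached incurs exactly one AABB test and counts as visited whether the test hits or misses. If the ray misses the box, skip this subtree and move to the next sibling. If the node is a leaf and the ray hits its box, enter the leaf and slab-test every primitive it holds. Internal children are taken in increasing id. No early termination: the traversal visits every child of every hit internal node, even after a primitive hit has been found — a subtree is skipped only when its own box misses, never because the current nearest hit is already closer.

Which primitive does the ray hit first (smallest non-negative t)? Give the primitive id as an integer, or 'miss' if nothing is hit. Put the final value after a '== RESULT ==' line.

Traverse from the root:
N0 x:[20,59] y:[21,35] z:[73/3,33] -> hit [73/3,33], descend [17, 25]
  N17 x:[21,59] y:[21,89/3] z:[74/3,33] -> hit [74/3,89/3], descend [4, 13]
    N4 x:[21,36] y:[68/3,89/3] z:[74/3,33] -> hit [74/3,89/3], descend [2, 24]
      N2 x:[26,36] y:[68/3,85/3] z:[74/3,86/3] -> hit [26,85/3], descend [6, 26]
        N6 x:[26,29] y:[27,85/3] z:[80/3,86/3] -> hit [27,85/3] leaf, test {P1@t=27}
        N26 x:[32,36] y:[68/3,70/3] z:[74/3,77/3] -> miss, prune
      N24 x:[21,30] y:[73/3,89/3] z:[29,33] -> hit [29,89/3], descend [14, 20]
        N14 x:[21,22] y:[73/3,25] z:[97/3,33] -> miss, prune
        N20 x:[29,30] y:[86/3,89/3] z:[29,91/3] -> hit [29,89/3] leaf, test {P13@t=29}
    N13 x:[46,59] y:[21,26] z:[26,33] -> miss, prune
  N25 x:[20,57] y:[30,35] z:[73/3,32] -> hit [30,32], descend [1, 12]
    N1 x:[46,57] y:[30,35] z:[76/3,94/3] -> miss, prune
    N12 x:[20,41] y:[30,34] z:[73/3,32] -> hit [30,32], descend [8, 22]
      N8 x:[26,41] y:[30,97/3] z:[92/3,32] -> hit [92/3,32], descend [7, 16]
        N7 x:[39,41] y:[31,97/3] z:[94/3,32] -> miss, prune
        N16 x:[26,27] y:[30,94/3] z:[92/3,32] -> miss, prune
      N22 x:[20,26] y:[32,34] z:[73/3,77/3] -> miss, prune

17 AABB tests over nodes [0, 17, 4, 2, 6, 26, 24, 14, 20, 13, 25, 1, 12, 8, 7, 16, 22]; 2 leaves entered; closest P1.

== RESULT ==
1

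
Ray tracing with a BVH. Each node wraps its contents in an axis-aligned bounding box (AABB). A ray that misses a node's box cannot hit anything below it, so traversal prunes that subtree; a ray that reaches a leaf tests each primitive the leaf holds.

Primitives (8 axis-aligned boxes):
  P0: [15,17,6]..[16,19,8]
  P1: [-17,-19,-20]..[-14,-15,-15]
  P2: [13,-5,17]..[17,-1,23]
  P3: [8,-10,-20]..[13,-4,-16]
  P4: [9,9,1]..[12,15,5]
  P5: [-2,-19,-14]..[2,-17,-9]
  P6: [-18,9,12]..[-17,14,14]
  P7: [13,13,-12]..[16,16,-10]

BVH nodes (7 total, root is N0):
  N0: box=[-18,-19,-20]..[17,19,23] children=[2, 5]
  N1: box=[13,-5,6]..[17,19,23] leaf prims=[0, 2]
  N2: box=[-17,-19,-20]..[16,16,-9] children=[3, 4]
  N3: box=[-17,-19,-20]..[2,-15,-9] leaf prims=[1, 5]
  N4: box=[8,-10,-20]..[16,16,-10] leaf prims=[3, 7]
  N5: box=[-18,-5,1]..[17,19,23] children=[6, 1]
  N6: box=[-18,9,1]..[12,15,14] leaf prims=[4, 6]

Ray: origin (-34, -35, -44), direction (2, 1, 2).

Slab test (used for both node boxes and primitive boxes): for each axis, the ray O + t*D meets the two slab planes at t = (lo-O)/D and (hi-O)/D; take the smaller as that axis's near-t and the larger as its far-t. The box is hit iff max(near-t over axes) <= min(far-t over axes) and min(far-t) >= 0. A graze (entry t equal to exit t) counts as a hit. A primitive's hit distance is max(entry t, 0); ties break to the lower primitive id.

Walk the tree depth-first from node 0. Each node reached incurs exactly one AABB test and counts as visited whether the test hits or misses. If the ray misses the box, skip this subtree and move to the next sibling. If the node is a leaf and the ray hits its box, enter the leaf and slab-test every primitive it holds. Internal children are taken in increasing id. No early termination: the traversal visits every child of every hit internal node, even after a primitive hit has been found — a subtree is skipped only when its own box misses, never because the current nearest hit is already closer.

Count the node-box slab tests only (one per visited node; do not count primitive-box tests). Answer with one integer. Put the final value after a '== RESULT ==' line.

Trace the traversal:
N0 x:[8,51/2] y:[16,54] z:[12,67/2] -> hit [16,51/2], descend [2, 5]
  N2 x:[17/2,25] y:[16,51] z:[12,35/2] -> hit [16,35/2], descend [3, 4]
    N3 x:[17/2,18] y:[16,20] z:[12,35/2] -> hit [16,35/2] leaf, test {P1(miss), P5@t=16}
    N4 x:[21,25] y:[25,51] z:[12,17] -> miss, prune
  N5 x:[8,51/2] y:[30,54] z:[45/2,67/2] -> miss, prune

order=[0, 2, 3, 4, 5]  |boxes|=5  |leaves|=1  hit=P5

== RESULT ==
5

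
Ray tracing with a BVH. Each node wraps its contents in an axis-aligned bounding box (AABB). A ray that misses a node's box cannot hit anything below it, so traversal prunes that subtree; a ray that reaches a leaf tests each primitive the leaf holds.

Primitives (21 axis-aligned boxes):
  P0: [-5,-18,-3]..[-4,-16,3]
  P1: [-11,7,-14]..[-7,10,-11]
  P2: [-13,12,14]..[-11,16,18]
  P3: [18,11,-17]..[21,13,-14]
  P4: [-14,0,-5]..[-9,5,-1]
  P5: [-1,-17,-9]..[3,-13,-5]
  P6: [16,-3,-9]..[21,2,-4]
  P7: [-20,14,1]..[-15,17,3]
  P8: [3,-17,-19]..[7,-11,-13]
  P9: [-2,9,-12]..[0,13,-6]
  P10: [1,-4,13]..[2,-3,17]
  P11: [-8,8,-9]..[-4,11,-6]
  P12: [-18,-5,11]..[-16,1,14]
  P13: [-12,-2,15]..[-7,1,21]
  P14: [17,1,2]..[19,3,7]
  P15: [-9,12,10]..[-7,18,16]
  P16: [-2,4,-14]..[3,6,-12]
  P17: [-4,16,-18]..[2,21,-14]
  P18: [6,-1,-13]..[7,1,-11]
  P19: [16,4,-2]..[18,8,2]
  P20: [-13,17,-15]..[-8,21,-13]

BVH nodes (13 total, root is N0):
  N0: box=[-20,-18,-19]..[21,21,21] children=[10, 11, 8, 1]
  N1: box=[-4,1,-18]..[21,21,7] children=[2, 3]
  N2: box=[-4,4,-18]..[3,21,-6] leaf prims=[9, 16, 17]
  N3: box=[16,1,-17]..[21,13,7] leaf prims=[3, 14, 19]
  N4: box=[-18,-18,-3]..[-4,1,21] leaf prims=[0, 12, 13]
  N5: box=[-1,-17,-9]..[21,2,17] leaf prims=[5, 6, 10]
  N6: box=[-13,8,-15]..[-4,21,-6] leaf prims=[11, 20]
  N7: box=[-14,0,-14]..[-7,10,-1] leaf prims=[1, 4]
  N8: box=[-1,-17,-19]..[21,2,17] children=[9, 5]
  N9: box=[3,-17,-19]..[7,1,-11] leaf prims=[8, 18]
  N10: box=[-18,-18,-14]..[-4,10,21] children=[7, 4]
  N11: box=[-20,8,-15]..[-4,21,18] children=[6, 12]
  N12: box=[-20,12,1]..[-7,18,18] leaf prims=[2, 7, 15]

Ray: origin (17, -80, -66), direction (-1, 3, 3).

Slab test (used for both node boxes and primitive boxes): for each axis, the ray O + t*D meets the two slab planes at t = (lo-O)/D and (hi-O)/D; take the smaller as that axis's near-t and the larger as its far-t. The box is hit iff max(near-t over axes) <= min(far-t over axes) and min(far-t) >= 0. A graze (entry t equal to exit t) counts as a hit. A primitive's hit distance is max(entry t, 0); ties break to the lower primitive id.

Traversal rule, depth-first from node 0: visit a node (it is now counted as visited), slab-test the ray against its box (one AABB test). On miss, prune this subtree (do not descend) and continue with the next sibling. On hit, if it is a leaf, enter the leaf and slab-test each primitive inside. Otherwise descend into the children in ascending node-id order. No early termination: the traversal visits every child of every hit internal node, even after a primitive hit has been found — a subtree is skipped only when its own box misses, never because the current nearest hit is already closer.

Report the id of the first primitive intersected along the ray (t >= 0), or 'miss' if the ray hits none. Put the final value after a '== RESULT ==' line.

Walk:
N0 x:[-4,37] y:[62/3,101/3] z:[47/3,29] -> hit [62/3,29], descend [1, 8, 10, 11]
  N1 x:[-4,21] y:[27,101/3] z:[16,73/3] -> miss, prune
  N8 x:[-4,18] y:[21,82/3] z:[47/3,83/3] -> miss, prune
  N10 x:[21,35] y:[62/3,30] z:[52/3,29] -> hit [21,29], descend [4, 7]
    N4 x:[21,35] y:[62/3,27] z:[21,29] -> hit [21,27] leaf, test {P0@t=21, P12(miss), P13@t=27}
    N7 x:[24,31] y:[80/3,30] z:[52/3,65/3] -> miss, prune
  N11 x:[21,37] y:[88/3,101/3] z:[17,28] -> miss, prune

Summary -> nodes [0, 1, 8, 10, 4, 7, 11]; box-tests=7; leaf-entries=1; first=P0

== RESULT ==
0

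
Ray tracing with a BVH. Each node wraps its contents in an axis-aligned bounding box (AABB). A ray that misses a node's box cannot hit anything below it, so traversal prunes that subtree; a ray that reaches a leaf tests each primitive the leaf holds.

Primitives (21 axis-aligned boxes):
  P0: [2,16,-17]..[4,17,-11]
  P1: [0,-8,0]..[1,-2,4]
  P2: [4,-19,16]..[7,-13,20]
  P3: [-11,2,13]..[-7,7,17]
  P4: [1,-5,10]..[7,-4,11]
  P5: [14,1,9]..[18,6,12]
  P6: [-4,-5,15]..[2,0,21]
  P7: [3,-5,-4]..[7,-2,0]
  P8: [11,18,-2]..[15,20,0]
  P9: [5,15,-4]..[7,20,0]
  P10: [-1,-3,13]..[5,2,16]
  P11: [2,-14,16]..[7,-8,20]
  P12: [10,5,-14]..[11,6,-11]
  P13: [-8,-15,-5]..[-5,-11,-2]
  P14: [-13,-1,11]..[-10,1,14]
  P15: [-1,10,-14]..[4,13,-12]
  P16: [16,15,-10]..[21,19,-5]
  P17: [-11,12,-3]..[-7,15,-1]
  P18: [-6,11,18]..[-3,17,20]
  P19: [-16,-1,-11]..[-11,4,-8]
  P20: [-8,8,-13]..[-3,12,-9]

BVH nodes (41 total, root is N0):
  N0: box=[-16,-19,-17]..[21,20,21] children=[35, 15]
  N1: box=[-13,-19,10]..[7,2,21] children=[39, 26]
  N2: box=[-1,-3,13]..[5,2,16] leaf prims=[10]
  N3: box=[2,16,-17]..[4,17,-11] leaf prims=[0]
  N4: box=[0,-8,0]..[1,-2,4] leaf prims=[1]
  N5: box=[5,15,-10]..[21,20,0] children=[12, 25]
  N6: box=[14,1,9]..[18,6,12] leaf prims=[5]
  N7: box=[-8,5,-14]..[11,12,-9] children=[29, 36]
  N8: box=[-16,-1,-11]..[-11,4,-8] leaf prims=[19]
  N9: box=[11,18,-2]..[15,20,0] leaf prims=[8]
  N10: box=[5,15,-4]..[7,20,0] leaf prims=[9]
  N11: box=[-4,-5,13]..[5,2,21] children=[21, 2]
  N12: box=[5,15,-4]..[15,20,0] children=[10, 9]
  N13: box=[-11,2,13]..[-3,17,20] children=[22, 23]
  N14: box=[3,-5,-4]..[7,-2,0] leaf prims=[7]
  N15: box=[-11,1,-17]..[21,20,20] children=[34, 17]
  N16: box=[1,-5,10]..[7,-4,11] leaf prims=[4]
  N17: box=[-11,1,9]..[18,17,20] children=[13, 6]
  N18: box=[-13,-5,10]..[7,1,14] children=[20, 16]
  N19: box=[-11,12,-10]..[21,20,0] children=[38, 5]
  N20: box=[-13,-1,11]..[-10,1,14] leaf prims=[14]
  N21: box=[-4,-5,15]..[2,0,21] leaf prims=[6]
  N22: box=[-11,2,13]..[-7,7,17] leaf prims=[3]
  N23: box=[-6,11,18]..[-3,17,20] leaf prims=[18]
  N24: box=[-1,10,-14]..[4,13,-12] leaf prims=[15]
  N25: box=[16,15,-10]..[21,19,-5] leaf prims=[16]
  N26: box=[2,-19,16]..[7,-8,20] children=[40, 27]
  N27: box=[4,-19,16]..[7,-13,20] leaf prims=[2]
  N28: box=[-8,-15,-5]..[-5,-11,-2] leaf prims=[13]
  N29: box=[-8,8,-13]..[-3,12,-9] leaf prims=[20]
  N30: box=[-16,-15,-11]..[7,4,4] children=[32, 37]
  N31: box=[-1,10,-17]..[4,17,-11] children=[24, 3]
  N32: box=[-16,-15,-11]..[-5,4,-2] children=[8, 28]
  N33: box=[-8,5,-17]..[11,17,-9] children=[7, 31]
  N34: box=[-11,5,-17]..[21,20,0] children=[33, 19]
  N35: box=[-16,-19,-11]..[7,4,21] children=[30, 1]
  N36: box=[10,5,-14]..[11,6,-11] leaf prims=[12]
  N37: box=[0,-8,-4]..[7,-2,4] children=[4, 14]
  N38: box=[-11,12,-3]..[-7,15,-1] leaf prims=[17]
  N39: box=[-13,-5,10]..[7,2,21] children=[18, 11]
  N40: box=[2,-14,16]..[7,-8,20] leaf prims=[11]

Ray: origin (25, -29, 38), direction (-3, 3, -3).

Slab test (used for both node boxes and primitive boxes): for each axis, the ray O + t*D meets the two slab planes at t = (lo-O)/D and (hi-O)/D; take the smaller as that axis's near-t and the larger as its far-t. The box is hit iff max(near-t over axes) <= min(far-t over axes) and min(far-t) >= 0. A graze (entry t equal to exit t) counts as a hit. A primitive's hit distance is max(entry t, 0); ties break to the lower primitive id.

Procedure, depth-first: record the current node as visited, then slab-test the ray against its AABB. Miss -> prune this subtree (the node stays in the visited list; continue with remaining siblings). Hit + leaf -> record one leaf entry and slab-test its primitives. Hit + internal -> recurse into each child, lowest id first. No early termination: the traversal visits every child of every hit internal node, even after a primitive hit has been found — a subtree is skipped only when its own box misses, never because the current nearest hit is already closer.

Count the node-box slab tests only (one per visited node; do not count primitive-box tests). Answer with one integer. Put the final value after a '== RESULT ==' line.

Traverse from the root:
N0 x:[4/3,41/3] y:[10/3,49/3] z:[17/3,55/3] -> hit [17/3,41/3], descend [15, 35]
  N15 x:[4/3,12] y:[10,49/3] z:[6,55/3] -> hit [10,12], descend [17, 34]
    N17 x:[7/3,12] y:[10,46/3] z:[6,29/3] -> miss, prune
    N34 x:[4/3,12] y:[34/3,49/3] z:[38/3,55/3] -> miss, prune
  N35 x:[6,41/3] y:[10/3,11] z:[17/3,49/3] -> hit [6,11], descend [1, 30]
    N1 x:[6,38/3] y:[10/3,31/3] z:[17/3,28/3] -> hit [6,28/3], descend [26, 39]
      N26 x:[6,23/3] y:[10/3,7] z:[6,22/3] -> hit [6,7], descend [27, 40]
        N27 x:[6,7] y:[10/3,16/3] z:[6,22/3] -> miss, prune
        N40 x:[6,23/3] y:[5,7] z:[6,22/3] -> hit [6,7] leaf, test {P11@t=6}
      N39 x:[6,38/3] y:[8,31/3] z:[17/3,28/3] -> hit [8,28/3], descend [11, 18]
        N11 x:[20/3,29/3] y:[8,31/3] z:[17/3,25/3] -> hit [8,25/3], descend [2, 21]
          N2 x:[20/3,26/3] y:[26/3,31/3] z:[22/3,25/3] -> miss, prune
          N21 x:[23/3,29/3] y:[8,29/3] z:[17/3,23/3] -> miss, prune
        N18 x:[6,38/3] y:[8,10] z:[8,28/3] -> hit [8,28/3], descend [16, 20]
          N16 x:[6,8] y:[8,25/3] z:[9,28/3] -> miss, prune
          N20 x:[35/3,38/3] y:[28/3,10] z:[8,9] -> miss, prune
    N30 x:[6,41/3] y:[14/3,11] z:[34/3,49/3] -> miss, prune

order=[0, 15, 17, 34, 35, 1, 26, 27, 40, 39, 11, 2, 21, 18, 16, 20, 30]  |boxes|=17  |leaves|=1  hit=P11

== RESULT ==
17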